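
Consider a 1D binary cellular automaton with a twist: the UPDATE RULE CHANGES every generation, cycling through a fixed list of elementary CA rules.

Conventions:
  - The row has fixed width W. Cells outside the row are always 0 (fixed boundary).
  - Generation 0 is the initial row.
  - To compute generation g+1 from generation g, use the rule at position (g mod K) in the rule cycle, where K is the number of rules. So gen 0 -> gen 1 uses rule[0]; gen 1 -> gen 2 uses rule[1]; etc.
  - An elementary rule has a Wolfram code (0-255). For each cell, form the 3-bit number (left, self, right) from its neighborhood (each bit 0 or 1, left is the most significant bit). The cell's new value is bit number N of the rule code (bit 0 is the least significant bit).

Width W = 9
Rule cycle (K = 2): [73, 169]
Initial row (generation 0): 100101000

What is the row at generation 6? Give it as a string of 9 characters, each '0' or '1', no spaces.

Answer: 011010110

Derivation:
Gen 0: 100101000
Gen 1 (rule 73): 000000011
Gen 2 (rule 169): 111111010
Gen 3 (rule 73): 100001000
Gen 4 (rule 169): 001100011
Gen 5 (rule 73): 101101011
Gen 6 (rule 169): 011010110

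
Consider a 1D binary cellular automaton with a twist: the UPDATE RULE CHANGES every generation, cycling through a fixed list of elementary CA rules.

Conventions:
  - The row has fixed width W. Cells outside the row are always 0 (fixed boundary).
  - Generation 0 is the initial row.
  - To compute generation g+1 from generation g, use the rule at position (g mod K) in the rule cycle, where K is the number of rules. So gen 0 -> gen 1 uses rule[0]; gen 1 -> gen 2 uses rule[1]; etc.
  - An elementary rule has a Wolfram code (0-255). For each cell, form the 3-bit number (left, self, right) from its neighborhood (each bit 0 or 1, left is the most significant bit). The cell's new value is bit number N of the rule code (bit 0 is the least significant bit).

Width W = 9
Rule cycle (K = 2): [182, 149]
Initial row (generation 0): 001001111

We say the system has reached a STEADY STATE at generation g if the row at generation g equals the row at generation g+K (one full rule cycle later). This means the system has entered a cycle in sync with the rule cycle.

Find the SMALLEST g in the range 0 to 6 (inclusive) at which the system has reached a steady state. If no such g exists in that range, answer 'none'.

Gen 0: 001001111
Gen 1 (rule 182): 011110110
Gen 2 (rule 149): 001100001
Gen 3 (rule 182): 010010011
Gen 4 (rule 149): 011011000
Gen 5 (rule 182): 100100100
Gen 6 (rule 149): 110110111
Gen 7 (rule 182): 001001010
Gen 8 (rule 149): 101101011

Answer: none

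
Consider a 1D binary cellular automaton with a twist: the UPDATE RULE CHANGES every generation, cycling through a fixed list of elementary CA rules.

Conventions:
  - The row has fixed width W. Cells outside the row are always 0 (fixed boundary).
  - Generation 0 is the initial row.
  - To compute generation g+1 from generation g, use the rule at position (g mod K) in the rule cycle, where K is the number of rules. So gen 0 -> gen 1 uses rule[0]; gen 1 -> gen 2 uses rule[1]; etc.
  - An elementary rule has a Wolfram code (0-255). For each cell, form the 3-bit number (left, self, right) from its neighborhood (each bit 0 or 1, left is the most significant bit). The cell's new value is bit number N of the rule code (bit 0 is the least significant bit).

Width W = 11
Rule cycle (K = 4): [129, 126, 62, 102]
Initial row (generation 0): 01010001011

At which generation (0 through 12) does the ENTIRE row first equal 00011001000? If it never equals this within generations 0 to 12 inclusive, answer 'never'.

Gen 0: 01010001011
Gen 1 (rule 129): 00000100000
Gen 2 (rule 126): 00001110000
Gen 3 (rule 62): 00011001000
Gen 4 (rule 102): 00101011000
Gen 5 (rule 129): 10000000011
Gen 6 (rule 126): 11000000111
Gen 7 (rule 62): 10100001100
Gen 8 (rule 102): 11100010100
Gen 9 (rule 129): 01001000001
Gen 10 (rule 126): 11111100011
Gen 11 (rule 62): 10000010110
Gen 12 (rule 102): 10000111010

Answer: 3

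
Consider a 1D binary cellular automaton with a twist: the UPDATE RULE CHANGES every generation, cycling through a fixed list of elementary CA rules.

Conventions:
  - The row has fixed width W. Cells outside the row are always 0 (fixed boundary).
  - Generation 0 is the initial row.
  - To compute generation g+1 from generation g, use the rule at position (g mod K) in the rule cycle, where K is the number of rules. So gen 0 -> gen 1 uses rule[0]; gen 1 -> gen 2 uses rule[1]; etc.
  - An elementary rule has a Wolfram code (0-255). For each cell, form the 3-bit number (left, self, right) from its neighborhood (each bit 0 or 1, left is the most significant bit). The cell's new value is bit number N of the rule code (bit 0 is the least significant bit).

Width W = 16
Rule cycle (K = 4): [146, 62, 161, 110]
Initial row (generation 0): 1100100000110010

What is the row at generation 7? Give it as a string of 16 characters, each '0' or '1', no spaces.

Answer: 0110011100101110

Derivation:
Gen 0: 1100100000110010
Gen 1 (rule 146): 0011010001001101
Gen 2 (rule 62): 0110111011111011
Gen 3 (rule 161): 0001010101110100
Gen 4 (rule 110): 0011111111011100
Gen 5 (rule 146): 0101111110001010
Gen 6 (rule 62): 1111000001011111
Gen 7 (rule 161): 0110011100101110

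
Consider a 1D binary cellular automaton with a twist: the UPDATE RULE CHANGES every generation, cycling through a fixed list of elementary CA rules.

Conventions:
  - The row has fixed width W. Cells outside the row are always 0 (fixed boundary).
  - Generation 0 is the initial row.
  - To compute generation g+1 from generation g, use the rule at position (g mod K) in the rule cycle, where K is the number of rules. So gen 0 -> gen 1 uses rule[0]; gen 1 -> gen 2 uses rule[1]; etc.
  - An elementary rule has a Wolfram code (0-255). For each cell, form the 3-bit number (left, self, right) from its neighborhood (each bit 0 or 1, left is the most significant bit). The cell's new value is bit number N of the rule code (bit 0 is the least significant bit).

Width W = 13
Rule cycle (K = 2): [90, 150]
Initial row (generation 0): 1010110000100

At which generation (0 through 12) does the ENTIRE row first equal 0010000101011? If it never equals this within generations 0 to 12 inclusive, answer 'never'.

Answer: 3

Derivation:
Gen 0: 1010110000100
Gen 1 (rule 90): 0000111001010
Gen 2 (rule 150): 0001010111011
Gen 3 (rule 90): 0010000101011
Gen 4 (rule 150): 0111001101000
Gen 5 (rule 90): 1101111100100
Gen 6 (rule 150): 0000111011110
Gen 7 (rule 90): 0001101010011
Gen 8 (rule 150): 0010001011100
Gen 9 (rule 90): 0101010010110
Gen 10 (rule 150): 1101011110001
Gen 11 (rule 90): 1100010011010
Gen 12 (rule 150): 0010111100011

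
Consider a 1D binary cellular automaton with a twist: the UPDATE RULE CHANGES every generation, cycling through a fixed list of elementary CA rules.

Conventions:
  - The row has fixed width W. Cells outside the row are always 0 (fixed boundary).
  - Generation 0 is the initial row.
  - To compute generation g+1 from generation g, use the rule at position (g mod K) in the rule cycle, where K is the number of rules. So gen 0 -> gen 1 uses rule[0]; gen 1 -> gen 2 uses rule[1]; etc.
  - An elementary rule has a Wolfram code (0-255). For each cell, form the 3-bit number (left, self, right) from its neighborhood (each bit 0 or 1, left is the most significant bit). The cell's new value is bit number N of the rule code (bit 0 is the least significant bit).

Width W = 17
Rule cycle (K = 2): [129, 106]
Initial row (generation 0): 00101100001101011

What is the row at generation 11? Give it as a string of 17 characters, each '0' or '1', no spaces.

Gen 0: 00101100001101011
Gen 1 (rule 129): 10000001100000000
Gen 2 (rule 106): 00000011100000000
Gen 3 (rule 129): 11111001001111111
Gen 4 (rule 106): 10001010011000001
Gen 5 (rule 129): 00100000000011100
Gen 6 (rule 106): 01000000000110100
Gen 7 (rule 129): 00011111110000001
Gen 8 (rule 106): 00110000010000010
Gen 9 (rule 129): 10000111000111000
Gen 10 (rule 106): 00001101001101000
Gen 11 (rule 129): 11100000000000011

Answer: 11100000000000011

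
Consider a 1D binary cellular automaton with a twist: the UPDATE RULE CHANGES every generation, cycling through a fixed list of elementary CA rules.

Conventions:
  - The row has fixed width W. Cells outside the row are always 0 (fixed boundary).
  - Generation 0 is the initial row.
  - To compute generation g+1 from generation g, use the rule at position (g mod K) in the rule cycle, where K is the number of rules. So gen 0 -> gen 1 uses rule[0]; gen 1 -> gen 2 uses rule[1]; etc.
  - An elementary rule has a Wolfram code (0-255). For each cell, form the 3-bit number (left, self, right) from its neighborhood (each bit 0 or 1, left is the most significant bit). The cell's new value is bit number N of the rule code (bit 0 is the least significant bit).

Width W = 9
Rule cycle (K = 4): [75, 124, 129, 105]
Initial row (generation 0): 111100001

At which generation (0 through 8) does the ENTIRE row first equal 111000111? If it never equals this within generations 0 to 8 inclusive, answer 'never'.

Answer: 4

Derivation:
Gen 0: 111100001
Gen 1 (rule 75): 100101110
Gen 2 (rule 124): 110111011
Gen 3 (rule 129): 000010000
Gen 4 (rule 105): 111000111
Gen 5 (rule 75): 101011101
Gen 6 (rule 124): 111110111
Gen 7 (rule 129): 011100010
Gen 8 (rule 105): 010101000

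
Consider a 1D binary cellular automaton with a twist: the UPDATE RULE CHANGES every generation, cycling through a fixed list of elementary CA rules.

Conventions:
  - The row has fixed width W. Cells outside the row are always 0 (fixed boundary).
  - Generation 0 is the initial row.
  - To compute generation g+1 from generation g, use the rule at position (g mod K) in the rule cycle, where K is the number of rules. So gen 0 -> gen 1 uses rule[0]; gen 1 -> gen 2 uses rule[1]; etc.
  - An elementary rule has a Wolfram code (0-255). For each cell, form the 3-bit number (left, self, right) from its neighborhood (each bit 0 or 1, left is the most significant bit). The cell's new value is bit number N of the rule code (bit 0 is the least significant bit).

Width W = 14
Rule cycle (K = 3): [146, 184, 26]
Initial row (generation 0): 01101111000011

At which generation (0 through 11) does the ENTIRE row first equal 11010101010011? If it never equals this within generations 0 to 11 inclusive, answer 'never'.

Answer: never

Derivation:
Gen 0: 01101111000011
Gen 1 (rule 146): 10000110100100
Gen 2 (rule 184): 01000101010010
Gen 3 (rule 26): 10101000001101
Gen 4 (rule 146): 00000100010000
Gen 5 (rule 184): 00000010001000
Gen 6 (rule 26): 00000101010100
Gen 7 (rule 146): 00001000000010
Gen 8 (rule 184): 00000100000001
Gen 9 (rule 26): 00001010000010
Gen 10 (rule 146): 00010001000101
Gen 11 (rule 184): 00001000100010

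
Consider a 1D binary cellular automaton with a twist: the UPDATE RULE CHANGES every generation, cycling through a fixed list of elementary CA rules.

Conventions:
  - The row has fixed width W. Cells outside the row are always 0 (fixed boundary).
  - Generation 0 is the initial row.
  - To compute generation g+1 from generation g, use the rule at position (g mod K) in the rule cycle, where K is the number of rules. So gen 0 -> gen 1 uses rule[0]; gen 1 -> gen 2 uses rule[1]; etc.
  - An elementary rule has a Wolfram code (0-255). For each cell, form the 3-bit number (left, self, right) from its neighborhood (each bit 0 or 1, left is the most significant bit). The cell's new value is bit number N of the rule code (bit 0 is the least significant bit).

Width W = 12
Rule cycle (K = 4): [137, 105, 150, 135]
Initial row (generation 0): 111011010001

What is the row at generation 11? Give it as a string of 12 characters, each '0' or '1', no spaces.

Gen 0: 111011010001
Gen 1 (rule 137): 110010000100
Gen 2 (rule 105): 110000110001
Gen 3 (rule 150): 001001001011
Gen 4 (rule 135): 111011011000
Gen 5 (rule 137): 110010010011
Gen 6 (rule 105): 110000000011
Gen 7 (rule 150): 001000000100
Gen 8 (rule 135): 111011111101
Gen 9 (rule 137): 110011111000
Gen 10 (rule 105): 110010001011
Gen 11 (rule 150): 001111011000

Answer: 001111011000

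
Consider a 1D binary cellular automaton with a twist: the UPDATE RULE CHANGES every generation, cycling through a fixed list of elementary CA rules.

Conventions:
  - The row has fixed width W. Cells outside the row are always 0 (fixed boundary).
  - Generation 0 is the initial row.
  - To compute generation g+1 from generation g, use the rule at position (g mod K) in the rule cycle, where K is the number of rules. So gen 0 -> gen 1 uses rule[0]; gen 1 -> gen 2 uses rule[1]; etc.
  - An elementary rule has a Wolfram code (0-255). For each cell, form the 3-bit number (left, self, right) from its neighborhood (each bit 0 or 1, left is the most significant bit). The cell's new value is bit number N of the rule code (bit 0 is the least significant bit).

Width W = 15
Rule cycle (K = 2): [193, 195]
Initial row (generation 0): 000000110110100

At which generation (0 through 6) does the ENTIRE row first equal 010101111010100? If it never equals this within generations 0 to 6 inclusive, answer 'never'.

Answer: never

Derivation:
Gen 0: 000000110110100
Gen 1 (rule 193): 111110010010001
Gen 2 (rule 195): 011110100100110
Gen 3 (rule 193): 001110000000010
Gen 4 (rule 195): 110110111111100
Gen 5 (rule 193): 010010011111101
Gen 6 (rule 195): 100100101111100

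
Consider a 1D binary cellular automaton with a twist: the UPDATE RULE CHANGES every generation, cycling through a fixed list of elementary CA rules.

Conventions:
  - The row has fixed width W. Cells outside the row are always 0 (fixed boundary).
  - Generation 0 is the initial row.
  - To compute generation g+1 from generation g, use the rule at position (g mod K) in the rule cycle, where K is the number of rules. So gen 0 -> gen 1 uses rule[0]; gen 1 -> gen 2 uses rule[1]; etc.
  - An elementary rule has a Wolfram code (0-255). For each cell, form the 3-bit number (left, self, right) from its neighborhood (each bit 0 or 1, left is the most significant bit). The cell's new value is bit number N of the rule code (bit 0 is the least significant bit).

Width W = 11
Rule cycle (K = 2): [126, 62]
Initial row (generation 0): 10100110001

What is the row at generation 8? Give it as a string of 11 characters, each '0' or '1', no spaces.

Answer: 10110001100

Derivation:
Gen 0: 10100110001
Gen 1 (rule 126): 11111111011
Gen 2 (rule 62): 10000000110
Gen 3 (rule 126): 11000001111
Gen 4 (rule 62): 10100011000
Gen 5 (rule 126): 11110111100
Gen 6 (rule 62): 10001100010
Gen 7 (rule 126): 11011110111
Gen 8 (rule 62): 10110001100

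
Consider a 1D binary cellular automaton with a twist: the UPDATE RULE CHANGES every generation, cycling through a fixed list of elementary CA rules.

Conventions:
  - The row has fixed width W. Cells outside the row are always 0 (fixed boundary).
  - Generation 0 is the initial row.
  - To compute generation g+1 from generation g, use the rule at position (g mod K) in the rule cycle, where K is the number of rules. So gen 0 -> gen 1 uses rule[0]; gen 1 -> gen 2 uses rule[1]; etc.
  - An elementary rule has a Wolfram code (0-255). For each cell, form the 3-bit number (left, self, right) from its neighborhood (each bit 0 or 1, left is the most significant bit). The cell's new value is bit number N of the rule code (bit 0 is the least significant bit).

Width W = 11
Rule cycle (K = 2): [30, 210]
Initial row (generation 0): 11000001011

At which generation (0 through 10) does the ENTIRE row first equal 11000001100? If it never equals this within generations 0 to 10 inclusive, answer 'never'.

Answer: 9

Derivation:
Gen 0: 11000001011
Gen 1 (rule 30): 10100011010
Gen 2 (rule 210): 00010101001
Gen 3 (rule 30): 00110101111
Gen 4 (rule 210): 01010000111
Gen 5 (rule 30): 11011001100
Gen 6 (rule 210): 01001110110
Gen 7 (rule 30): 11111000101
Gen 8 (rule 210): 01111101000
Gen 9 (rule 30): 11000001100
Gen 10 (rule 210): 01100010110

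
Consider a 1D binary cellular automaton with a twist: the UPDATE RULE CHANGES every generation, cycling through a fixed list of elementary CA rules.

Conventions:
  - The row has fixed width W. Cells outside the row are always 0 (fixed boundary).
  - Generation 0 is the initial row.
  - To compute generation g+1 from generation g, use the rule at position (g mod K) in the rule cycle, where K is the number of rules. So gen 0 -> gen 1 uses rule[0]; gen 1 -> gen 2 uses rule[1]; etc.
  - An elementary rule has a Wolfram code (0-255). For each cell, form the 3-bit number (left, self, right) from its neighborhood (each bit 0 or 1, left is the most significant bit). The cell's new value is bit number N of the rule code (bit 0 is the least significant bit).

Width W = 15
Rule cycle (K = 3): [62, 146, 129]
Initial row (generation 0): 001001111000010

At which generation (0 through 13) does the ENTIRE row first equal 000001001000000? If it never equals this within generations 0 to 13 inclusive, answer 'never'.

Answer: 8

Derivation:
Gen 0: 001001111000010
Gen 1 (rule 62): 011111000100111
Gen 2 (rule 146): 101110101011010
Gen 3 (rule 129): 000100000000000
Gen 4 (rule 62): 001110000000000
Gen 5 (rule 146): 010101000000000
Gen 6 (rule 129): 000000011111111
Gen 7 (rule 62): 000000110000000
Gen 8 (rule 146): 000001001000000
Gen 9 (rule 129): 111100000011111
Gen 10 (rule 62): 100010000110000
Gen 11 (rule 146): 010101001001000
Gen 12 (rule 129): 000000000000011
Gen 13 (rule 62): 000000000000110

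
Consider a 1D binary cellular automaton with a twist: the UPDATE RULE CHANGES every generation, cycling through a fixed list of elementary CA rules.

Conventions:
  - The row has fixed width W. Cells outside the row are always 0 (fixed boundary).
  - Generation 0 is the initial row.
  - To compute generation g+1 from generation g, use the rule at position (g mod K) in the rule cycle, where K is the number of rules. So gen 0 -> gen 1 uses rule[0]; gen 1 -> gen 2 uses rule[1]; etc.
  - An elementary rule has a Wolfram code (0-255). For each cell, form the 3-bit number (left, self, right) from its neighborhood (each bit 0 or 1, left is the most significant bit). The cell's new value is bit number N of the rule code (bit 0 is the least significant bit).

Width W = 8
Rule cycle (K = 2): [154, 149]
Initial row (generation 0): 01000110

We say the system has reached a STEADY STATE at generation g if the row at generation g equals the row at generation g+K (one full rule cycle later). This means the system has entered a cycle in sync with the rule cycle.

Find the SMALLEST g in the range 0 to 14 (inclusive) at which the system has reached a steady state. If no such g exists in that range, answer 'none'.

Answer: 4

Derivation:
Gen 0: 01000110
Gen 1 (rule 154): 10101101
Gen 2 (rule 149): 10100001
Gen 3 (rule 154): 00010010
Gen 4 (rule 149): 11011011
Gen 5 (rule 154): 10010010
Gen 6 (rule 149): 11011011
Gen 7 (rule 154): 10010010
Gen 8 (rule 149): 11011011
Gen 9 (rule 154): 10010010
Gen 10 (rule 149): 11011011
Gen 11 (rule 154): 10010010
Gen 12 (rule 149): 11011011
Gen 13 (rule 154): 10010010
Gen 14 (rule 149): 11011011
Gen 15 (rule 154): 10010010
Gen 16 (rule 149): 11011011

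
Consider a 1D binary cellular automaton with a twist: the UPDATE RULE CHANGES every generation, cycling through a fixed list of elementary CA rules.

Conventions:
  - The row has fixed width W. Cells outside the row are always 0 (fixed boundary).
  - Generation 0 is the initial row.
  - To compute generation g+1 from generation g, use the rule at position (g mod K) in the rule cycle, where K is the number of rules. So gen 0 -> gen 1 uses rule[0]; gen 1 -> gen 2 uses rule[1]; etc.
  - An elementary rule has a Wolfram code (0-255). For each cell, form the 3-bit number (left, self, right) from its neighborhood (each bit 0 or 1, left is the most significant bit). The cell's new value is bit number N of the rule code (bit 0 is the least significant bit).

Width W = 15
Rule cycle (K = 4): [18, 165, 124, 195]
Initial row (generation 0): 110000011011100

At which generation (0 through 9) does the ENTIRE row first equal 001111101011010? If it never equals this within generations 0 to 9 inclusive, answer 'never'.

Gen 0: 110000011011100
Gen 1 (rule 18): 001000100000010
Gen 2 (rule 165): 101010101111010
Gen 3 (rule 124): 111111111001111
Gen 4 (rule 195): 011111111010111
Gen 5 (rule 18): 100000000000000
Gen 6 (rule 165): 101111111111111
Gen 7 (rule 124): 111000000000001
Gen 8 (rule 195): 011011111111110
Gen 9 (rule 18): 100000000000001

Answer: never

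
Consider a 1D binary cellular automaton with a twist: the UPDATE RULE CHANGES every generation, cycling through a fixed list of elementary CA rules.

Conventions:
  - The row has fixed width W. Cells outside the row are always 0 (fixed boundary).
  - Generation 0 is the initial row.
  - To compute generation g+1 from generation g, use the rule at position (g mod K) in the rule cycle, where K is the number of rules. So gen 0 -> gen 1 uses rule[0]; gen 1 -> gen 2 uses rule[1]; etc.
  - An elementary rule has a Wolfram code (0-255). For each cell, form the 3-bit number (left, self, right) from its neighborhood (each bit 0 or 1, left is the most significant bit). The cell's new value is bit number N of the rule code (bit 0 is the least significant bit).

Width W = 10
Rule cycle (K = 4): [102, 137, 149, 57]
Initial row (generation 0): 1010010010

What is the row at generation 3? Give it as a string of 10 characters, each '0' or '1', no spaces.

Gen 0: 1010010010
Gen 1 (rule 102): 1110110110
Gen 2 (rule 137): 1100100100
Gen 3 (rule 149): 0010110111

Answer: 0010110111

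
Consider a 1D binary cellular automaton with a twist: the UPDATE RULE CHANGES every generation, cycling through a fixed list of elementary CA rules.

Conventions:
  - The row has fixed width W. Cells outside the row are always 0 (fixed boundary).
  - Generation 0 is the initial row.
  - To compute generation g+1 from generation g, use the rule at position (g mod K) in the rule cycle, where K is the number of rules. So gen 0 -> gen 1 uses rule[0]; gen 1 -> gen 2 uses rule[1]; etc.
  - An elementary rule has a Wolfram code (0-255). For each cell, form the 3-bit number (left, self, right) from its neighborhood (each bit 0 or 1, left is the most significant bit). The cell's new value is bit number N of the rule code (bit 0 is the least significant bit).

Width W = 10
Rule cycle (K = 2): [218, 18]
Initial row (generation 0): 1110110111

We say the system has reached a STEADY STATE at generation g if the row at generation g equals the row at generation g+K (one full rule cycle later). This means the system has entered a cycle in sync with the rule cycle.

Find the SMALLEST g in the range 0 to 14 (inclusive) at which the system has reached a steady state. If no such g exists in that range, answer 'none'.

Gen 0: 1110110111
Gen 1 (rule 218): 1110110111
Gen 2 (rule 18): 0000000000
Gen 3 (rule 218): 0000000000
Gen 4 (rule 18): 0000000000
Gen 5 (rule 218): 0000000000
Gen 6 (rule 18): 0000000000
Gen 7 (rule 218): 0000000000
Gen 8 (rule 18): 0000000000
Gen 9 (rule 218): 0000000000
Gen 10 (rule 18): 0000000000
Gen 11 (rule 218): 0000000000
Gen 12 (rule 18): 0000000000
Gen 13 (rule 218): 0000000000
Gen 14 (rule 18): 0000000000
Gen 15 (rule 218): 0000000000
Gen 16 (rule 18): 0000000000

Answer: 2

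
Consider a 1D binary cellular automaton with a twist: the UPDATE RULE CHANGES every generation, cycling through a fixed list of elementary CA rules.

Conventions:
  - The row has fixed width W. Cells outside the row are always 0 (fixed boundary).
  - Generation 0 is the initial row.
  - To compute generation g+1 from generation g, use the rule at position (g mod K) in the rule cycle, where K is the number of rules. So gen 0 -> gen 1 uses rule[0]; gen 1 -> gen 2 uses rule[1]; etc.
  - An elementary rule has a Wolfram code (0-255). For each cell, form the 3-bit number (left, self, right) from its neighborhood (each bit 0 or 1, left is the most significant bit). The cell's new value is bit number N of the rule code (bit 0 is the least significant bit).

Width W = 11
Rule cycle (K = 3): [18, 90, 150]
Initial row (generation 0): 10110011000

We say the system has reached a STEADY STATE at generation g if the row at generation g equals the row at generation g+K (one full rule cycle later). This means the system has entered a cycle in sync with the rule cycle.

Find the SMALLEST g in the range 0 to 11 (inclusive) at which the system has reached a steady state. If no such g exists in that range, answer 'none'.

Answer: 7

Derivation:
Gen 0: 10110011000
Gen 1 (rule 18): 00001100100
Gen 2 (rule 90): 00011111010
Gen 3 (rule 150): 00101110011
Gen 4 (rule 18): 01000001100
Gen 5 (rule 90): 10100011110
Gen 6 (rule 150): 10110101101
Gen 7 (rule 18): 00000000000
Gen 8 (rule 90): 00000000000
Gen 9 (rule 150): 00000000000
Gen 10 (rule 18): 00000000000
Gen 11 (rule 90): 00000000000
Gen 12 (rule 150): 00000000000
Gen 13 (rule 18): 00000000000
Gen 14 (rule 90): 00000000000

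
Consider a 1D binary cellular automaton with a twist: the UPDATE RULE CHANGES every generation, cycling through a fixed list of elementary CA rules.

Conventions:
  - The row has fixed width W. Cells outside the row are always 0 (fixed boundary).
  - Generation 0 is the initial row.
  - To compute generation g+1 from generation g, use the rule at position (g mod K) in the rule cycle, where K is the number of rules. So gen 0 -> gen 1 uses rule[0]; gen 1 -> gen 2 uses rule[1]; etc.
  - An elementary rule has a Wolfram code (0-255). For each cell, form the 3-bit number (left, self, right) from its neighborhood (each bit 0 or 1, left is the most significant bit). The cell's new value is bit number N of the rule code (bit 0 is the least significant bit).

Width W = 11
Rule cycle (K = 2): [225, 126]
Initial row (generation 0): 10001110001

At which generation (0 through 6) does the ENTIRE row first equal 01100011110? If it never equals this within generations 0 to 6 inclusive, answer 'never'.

Gen 0: 10001110001
Gen 1 (rule 225): 00100110100
Gen 2 (rule 126): 01111111110
Gen 3 (rule 225): 00111111110
Gen 4 (rule 126): 01100000011
Gen 5 (rule 225): 00101111001
Gen 6 (rule 126): 01111001111

Answer: never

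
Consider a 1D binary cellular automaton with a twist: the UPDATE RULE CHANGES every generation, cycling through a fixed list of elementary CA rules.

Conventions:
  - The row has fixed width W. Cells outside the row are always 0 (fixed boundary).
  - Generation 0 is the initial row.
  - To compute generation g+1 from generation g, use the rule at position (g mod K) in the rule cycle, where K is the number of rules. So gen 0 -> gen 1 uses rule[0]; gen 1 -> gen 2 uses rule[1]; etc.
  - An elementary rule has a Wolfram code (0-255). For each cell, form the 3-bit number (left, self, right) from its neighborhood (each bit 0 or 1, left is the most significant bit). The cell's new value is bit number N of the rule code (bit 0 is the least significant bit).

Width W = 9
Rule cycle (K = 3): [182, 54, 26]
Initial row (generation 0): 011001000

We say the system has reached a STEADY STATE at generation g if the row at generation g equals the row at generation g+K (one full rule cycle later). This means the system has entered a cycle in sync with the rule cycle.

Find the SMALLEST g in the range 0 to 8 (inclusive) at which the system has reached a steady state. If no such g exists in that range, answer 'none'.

Answer: 5

Derivation:
Gen 0: 011001000
Gen 1 (rule 182): 100111100
Gen 2 (rule 54): 111000010
Gen 3 (rule 26): 100100101
Gen 4 (rule 182): 111111111
Gen 5 (rule 54): 000000000
Gen 6 (rule 26): 000000000
Gen 7 (rule 182): 000000000
Gen 8 (rule 54): 000000000
Gen 9 (rule 26): 000000000
Gen 10 (rule 182): 000000000
Gen 11 (rule 54): 000000000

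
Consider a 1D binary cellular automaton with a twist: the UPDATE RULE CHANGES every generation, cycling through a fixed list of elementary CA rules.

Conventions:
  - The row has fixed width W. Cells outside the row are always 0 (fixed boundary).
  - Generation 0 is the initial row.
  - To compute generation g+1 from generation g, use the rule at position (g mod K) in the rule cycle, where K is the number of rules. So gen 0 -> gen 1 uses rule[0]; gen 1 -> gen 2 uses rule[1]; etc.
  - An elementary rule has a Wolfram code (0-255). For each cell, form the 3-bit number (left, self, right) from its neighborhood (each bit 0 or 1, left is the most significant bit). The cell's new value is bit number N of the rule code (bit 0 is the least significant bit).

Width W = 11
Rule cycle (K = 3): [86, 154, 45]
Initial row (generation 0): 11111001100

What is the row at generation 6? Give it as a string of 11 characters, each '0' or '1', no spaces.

Gen 0: 11111001100
Gen 1 (rule 86): 00001110110
Gen 2 (rule 154): 00011100101
Gen 3 (rule 45): 11010000111
Gen 4 (rule 86): 01011001001
Gen 5 (rule 154): 10010110110
Gen 6 (rule 45): 10011101100

Answer: 10011101100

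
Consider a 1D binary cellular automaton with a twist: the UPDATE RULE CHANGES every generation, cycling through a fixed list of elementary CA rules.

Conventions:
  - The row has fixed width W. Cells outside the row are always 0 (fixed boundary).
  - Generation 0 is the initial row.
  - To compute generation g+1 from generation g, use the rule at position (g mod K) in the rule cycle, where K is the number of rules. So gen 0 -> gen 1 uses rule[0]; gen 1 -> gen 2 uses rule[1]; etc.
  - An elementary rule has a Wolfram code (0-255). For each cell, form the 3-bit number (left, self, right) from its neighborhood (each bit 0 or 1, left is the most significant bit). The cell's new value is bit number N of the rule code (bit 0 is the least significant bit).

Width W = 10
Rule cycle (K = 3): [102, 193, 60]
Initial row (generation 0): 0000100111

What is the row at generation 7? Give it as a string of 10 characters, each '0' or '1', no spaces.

Gen 0: 0000100111
Gen 1 (rule 102): 0001101001
Gen 2 (rule 193): 1100100000
Gen 3 (rule 60): 1010110000
Gen 4 (rule 102): 1111010000
Gen 5 (rule 193): 0111000111
Gen 6 (rule 60): 0100100100
Gen 7 (rule 102): 1101101100

Answer: 1101101100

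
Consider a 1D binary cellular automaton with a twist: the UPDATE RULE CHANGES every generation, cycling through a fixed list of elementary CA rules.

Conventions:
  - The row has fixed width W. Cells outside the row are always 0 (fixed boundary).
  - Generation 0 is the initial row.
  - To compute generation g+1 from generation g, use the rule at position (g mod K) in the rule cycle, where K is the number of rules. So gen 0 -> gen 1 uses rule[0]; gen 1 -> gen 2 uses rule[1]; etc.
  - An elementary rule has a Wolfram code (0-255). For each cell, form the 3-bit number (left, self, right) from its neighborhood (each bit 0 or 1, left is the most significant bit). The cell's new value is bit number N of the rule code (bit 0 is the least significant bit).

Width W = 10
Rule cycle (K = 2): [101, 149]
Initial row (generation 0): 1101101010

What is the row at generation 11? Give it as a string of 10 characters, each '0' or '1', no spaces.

Answer: 1111101101

Derivation:
Gen 0: 1101101010
Gen 1 (rule 101): 0110111110
Gen 2 (rule 149): 0000011101
Gen 3 (rule 101): 1111000111
Gen 4 (rule 149): 0110110010
Gen 5 (rule 101): 0011010010
Gen 6 (rule 149): 1000011011
Gen 7 (rule 101): 1011001101
Gen 8 (rule 149): 1000100001
Gen 9 (rule 101): 1010101101
Gen 10 (rule 149): 1010100001
Gen 11 (rule 101): 1111101101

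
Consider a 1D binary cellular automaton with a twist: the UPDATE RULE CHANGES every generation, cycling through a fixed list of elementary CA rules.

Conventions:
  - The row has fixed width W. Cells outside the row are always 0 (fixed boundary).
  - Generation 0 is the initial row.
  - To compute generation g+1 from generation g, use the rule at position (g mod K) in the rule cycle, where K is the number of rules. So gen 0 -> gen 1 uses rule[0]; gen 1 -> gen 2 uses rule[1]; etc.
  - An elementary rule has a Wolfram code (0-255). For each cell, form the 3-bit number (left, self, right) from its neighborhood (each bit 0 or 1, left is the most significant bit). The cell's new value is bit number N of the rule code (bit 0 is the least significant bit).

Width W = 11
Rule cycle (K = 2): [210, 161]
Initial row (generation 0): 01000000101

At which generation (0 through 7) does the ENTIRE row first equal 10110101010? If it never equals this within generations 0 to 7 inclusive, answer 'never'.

Answer: 7

Derivation:
Gen 0: 01000000101
Gen 1 (rule 210): 10100001000
Gen 2 (rule 161): 01001100011
Gen 3 (rule 210): 10110110101
Gen 4 (rule 161): 01001001010
Gen 5 (rule 210): 10110110001
Gen 6 (rule 161): 01001000100
Gen 7 (rule 210): 10110101010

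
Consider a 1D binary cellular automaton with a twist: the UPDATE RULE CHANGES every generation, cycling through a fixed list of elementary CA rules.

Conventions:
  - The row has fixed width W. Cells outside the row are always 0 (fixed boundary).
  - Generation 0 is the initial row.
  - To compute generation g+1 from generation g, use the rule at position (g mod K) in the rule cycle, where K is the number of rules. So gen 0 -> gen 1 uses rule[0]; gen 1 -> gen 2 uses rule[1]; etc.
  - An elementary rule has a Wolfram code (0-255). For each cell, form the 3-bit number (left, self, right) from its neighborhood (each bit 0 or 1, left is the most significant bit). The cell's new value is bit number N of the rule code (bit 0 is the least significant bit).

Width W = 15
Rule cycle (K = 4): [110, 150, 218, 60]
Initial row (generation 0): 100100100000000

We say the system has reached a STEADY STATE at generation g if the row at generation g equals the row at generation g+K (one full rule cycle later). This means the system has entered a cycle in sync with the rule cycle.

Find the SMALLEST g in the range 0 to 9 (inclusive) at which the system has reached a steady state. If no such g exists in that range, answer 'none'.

Gen 0: 100100100000000
Gen 1 (rule 110): 101101100000000
Gen 2 (rule 150): 100000010000000
Gen 3 (rule 218): 010000101000000
Gen 4 (rule 60): 011000111100000
Gen 5 (rule 110): 111001100100000
Gen 6 (rule 150): 010110011110000
Gen 7 (rule 218): 100111111111000
Gen 8 (rule 60): 110100000000100
Gen 9 (rule 110): 111100000001100
Gen 10 (rule 150): 011010000010010
Gen 11 (rule 218): 111001000101101
Gen 12 (rule 60): 100101100111011
Gen 13 (rule 110): 101111101101111

Answer: none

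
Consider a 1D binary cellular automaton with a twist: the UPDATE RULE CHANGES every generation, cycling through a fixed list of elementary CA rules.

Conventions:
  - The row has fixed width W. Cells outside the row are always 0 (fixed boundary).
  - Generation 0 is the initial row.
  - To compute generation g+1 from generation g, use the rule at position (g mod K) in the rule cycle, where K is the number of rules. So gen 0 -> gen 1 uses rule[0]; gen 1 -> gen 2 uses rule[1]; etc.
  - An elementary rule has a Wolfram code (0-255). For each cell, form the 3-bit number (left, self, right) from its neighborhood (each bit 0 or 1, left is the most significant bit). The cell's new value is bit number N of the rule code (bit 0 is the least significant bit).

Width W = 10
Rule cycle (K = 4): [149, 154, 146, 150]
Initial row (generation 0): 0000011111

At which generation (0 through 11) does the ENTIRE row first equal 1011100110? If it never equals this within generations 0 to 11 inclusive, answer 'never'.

Answer: 6

Derivation:
Gen 0: 0000011111
Gen 1 (rule 149): 1111001110
Gen 2 (rule 154): 1110111101
Gen 3 (rule 146): 0100011000
Gen 4 (rule 150): 1110100100
Gen 5 (rule 149): 0100110111
Gen 6 (rule 154): 1011100110
Gen 7 (rule 146): 0001011001
Gen 8 (rule 150): 0011000111
Gen 9 (rule 149): 1000110010
Gen 10 (rule 154): 0101101101
Gen 11 (rule 146): 1000000000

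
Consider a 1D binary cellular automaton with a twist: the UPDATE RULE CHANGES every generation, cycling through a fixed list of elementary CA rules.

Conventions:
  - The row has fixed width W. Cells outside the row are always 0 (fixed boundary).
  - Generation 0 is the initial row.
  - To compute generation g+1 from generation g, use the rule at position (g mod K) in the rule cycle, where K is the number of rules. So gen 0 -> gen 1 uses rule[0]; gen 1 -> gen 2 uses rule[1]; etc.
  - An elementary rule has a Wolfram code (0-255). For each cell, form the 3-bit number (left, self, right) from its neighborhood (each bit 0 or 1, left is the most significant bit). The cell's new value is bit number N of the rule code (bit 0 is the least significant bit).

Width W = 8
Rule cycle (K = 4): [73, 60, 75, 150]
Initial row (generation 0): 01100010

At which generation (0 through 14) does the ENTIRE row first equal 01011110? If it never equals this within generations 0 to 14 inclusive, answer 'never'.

Gen 0: 01100010
Gen 1 (rule 73): 01101000
Gen 2 (rule 60): 01011100
Gen 3 (rule 75): 10010101
Gen 4 (rule 150): 11110101
Gen 5 (rule 73): 10010000
Gen 6 (rule 60): 11011000
Gen 7 (rule 75): 11011011
Gen 8 (rule 150): 00000000
Gen 9 (rule 73): 11111111
Gen 10 (rule 60): 10000000
Gen 11 (rule 75): 00111111
Gen 12 (rule 150): 01011110
Gen 13 (rule 73): 00010010
Gen 14 (rule 60): 00011011

Answer: 12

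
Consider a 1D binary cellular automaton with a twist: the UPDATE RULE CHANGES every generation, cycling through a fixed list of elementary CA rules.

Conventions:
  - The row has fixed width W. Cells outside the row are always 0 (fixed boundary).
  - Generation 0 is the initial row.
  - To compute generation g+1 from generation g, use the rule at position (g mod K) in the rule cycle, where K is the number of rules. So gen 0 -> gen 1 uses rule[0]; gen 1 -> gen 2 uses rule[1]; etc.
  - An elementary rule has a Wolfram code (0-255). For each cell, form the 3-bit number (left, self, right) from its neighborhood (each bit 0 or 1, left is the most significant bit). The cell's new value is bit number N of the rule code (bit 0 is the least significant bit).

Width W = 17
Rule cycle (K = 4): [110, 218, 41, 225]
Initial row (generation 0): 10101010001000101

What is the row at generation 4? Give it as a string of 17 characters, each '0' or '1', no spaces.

Answer: 00111111111111111

Derivation:
Gen 0: 10101010001000101
Gen 1 (rule 110): 11111110011001111
Gen 2 (rule 218): 11111111111111111
Gen 3 (rule 41): 10000000000000000
Gen 4 (rule 225): 00111111111111111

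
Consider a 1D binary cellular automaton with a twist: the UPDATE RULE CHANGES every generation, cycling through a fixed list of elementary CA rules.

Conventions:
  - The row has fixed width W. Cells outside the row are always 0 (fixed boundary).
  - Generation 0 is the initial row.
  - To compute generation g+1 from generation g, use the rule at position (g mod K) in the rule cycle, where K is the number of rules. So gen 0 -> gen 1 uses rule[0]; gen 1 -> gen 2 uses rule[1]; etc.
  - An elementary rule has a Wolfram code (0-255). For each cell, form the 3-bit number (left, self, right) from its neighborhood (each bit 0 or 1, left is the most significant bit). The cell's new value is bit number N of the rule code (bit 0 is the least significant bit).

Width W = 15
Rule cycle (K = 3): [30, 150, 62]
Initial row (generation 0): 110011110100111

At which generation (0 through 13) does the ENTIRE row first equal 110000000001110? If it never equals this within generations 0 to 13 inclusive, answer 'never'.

Answer: 5

Derivation:
Gen 0: 110011110100111
Gen 1 (rule 30): 101110000111100
Gen 2 (rule 150): 100101001011010
Gen 3 (rule 62): 111111111110111
Gen 4 (rule 30): 100000000000100
Gen 5 (rule 150): 110000000001110
Gen 6 (rule 62): 101000000011001
Gen 7 (rule 30): 101100000110111
Gen 8 (rule 150): 100010001000010
Gen 9 (rule 62): 110111011100111
Gen 10 (rule 30): 100100010011100
Gen 11 (rule 150): 111110111101010
Gen 12 (rule 62): 100001100011111
Gen 13 (rule 30): 110011010110000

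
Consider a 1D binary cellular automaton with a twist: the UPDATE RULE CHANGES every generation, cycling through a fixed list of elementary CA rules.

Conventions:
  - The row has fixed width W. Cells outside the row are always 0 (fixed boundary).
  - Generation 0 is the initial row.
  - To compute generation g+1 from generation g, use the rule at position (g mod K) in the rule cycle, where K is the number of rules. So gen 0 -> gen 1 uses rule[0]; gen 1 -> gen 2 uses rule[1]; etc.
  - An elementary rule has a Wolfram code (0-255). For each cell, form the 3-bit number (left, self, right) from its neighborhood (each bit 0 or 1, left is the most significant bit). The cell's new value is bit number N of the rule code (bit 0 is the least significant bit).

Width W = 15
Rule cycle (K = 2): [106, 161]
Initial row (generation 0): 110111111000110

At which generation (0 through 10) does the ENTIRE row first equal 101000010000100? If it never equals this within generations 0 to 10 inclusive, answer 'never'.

Answer: 7

Derivation:
Gen 0: 110111111000110
Gen 1 (rule 106): 111100001001110
Gen 2 (rule 161): 011001100000100
Gen 3 (rule 106): 111011100001000
Gen 4 (rule 161): 010101001100011
Gen 5 (rule 106): 101010011100111
Gen 6 (rule 161): 010100001000010
Gen 7 (rule 106): 101000010000100
Gen 8 (rule 161): 010011000110001
Gen 9 (rule 106): 100111001110010
Gen 10 (rule 161): 000010000100000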